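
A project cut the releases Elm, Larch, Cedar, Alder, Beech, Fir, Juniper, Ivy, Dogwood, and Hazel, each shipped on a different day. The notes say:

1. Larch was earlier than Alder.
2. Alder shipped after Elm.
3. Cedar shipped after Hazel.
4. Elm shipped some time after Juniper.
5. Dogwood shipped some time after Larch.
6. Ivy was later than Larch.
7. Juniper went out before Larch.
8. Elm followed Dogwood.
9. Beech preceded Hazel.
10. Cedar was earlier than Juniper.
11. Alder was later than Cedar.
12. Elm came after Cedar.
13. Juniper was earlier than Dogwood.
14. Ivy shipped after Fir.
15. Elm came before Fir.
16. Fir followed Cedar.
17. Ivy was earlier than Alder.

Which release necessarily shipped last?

Every other release has a chain of constraints placing it before Alder, so Alder is last.

Alder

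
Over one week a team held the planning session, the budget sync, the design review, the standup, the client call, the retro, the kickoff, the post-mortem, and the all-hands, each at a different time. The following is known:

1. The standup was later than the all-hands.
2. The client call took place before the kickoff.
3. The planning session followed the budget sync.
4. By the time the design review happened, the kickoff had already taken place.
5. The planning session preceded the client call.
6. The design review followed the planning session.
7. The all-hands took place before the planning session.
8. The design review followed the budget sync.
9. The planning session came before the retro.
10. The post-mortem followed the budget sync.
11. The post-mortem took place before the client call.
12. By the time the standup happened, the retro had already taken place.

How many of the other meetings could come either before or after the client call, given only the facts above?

Forced before the client call: the all-hands, the budget sync, the planning session, and the post-mortem; forced after the client call: the design review and the kickoff.
That leaves the retro and the standup with no forced order relative to the client call — 2.

2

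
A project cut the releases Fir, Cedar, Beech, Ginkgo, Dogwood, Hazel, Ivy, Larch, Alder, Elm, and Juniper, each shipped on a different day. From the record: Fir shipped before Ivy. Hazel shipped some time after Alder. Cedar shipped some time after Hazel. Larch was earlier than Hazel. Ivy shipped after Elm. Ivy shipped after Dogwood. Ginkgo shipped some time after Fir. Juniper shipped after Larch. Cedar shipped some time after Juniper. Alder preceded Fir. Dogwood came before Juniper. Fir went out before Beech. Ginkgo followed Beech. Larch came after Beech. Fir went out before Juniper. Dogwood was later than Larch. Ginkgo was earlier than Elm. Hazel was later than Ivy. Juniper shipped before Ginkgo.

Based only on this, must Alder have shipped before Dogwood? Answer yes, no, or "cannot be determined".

yes

Chain the constraints: Alder → Fir → Beech → Larch → Dogwood. Each link is directly stated, so Alder comes before Dogwood.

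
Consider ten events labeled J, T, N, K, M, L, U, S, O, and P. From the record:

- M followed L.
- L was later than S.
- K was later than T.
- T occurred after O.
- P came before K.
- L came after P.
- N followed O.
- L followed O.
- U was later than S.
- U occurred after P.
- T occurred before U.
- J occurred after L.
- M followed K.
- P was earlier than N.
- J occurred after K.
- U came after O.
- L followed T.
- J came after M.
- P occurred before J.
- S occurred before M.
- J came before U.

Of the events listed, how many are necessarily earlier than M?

Directly stated before M: K, L, and S.
O reaches M via O → L → M.
P reaches M via P → K → M.
T reaches M via T → K → M.
That's K, L, O, P, S, and T — 6 in all.

6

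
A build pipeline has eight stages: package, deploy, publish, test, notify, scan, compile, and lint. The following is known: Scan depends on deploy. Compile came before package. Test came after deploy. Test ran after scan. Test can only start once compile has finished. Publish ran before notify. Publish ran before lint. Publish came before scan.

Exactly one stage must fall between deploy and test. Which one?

Tracing the constraints gives deploy → scan → test, so scan sits after deploy and before test.
No other stage is forced both after deploy and before test.

scan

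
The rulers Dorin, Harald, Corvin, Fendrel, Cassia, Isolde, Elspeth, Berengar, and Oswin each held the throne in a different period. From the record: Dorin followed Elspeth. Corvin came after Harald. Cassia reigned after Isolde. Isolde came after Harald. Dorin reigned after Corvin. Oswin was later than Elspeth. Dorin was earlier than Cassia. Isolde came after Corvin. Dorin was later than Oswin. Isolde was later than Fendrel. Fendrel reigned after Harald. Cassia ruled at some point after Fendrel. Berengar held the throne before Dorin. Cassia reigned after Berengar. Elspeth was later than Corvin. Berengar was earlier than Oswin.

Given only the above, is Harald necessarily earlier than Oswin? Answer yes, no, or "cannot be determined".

yes

Chain the constraints: Harald → Corvin → Elspeth → Oswin. Each link is directly stated, so Harald comes before Oswin.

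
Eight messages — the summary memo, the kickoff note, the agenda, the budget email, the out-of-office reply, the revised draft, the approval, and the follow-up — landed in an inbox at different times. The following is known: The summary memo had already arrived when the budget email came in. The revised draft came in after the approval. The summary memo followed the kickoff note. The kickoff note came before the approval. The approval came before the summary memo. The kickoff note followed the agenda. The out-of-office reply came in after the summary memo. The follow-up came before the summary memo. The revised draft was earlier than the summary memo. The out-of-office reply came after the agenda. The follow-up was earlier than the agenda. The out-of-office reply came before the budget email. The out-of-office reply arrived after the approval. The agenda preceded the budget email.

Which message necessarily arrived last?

the budget email

Every other message has a chain of constraints placing it before the budget email, so the budget email is last.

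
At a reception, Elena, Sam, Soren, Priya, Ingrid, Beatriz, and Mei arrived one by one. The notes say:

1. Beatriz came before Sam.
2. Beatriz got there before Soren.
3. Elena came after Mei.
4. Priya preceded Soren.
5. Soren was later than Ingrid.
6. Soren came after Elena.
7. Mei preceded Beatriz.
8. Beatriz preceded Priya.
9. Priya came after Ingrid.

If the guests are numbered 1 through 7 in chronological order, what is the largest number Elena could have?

6

Elena must come before Soren — 1 guest forced after them.
Everything else can be placed before Elena in some valid order, so Elena can sit as late as position 7 − 1 = 6.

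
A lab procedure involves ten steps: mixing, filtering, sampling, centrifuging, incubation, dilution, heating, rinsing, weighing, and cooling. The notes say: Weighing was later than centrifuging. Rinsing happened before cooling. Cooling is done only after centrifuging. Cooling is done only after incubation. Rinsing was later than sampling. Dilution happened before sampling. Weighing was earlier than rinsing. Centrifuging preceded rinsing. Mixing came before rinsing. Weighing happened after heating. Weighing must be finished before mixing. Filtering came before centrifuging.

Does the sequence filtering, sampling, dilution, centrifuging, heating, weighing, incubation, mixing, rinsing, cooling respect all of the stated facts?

The constraints require dilution before sampling, but in the proposed sequence sampling appears ahead of dilution. That one violation is enough.

no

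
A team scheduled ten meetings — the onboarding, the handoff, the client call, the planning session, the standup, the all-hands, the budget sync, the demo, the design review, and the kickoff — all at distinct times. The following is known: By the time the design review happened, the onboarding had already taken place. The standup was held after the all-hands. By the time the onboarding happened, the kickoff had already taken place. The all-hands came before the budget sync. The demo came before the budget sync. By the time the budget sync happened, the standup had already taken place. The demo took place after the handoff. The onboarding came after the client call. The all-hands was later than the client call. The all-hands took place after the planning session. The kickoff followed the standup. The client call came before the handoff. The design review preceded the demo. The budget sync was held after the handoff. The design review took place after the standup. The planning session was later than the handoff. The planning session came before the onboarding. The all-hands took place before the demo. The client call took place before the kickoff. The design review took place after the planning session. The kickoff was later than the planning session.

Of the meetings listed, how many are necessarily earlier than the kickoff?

5

Directly stated before the kickoff: the client call, the planning session, and the standup.
The all-hands reaches the kickoff via the all-hands → the standup → the kickoff.
The handoff reaches the kickoff via the handoff → the planning session → the kickoff.
No chain forces the budget sync (or any of the others) ahead of the kickoff.
That's the all-hands, the client call, the handoff, the planning session, and the standup — 5 in all.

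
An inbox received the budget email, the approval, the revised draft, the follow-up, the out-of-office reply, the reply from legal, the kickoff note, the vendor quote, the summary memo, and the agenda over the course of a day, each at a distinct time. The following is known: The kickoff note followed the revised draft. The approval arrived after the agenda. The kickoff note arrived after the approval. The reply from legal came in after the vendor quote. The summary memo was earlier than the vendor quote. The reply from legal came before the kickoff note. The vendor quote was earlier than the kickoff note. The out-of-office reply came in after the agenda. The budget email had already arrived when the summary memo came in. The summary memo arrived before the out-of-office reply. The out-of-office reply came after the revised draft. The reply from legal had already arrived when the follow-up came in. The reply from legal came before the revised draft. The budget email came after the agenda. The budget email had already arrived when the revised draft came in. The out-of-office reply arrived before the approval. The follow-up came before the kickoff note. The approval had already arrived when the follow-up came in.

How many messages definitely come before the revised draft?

Directly stated before the revised draft: the budget email and the reply from legal.
The agenda reaches the revised draft via the agenda → the budget email → the revised draft.
The summary memo reaches the revised draft via the summary memo → the vendor quote → the reply from legal → the revised draft.
The vendor quote reaches the revised draft via the vendor quote → the reply from legal → the revised draft.
No chain forces the approval (or any of the others) ahead of the revised draft.
That's the agenda, the budget email, the reply from legal, the summary memo, and the vendor quote — 5 in all.

5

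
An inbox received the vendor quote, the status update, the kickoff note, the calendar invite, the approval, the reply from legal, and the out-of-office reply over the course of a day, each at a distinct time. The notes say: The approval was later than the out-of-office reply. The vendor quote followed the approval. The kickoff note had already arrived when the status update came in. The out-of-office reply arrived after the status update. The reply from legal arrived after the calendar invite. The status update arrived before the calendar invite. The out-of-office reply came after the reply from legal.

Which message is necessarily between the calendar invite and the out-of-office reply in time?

the reply from legal

Tracing the constraints gives the calendar invite → the reply from legal → the out-of-office reply, so the reply from legal sits after the calendar invite and before the out-of-office reply.
No other message is forced both after the calendar invite and before the out-of-office reply.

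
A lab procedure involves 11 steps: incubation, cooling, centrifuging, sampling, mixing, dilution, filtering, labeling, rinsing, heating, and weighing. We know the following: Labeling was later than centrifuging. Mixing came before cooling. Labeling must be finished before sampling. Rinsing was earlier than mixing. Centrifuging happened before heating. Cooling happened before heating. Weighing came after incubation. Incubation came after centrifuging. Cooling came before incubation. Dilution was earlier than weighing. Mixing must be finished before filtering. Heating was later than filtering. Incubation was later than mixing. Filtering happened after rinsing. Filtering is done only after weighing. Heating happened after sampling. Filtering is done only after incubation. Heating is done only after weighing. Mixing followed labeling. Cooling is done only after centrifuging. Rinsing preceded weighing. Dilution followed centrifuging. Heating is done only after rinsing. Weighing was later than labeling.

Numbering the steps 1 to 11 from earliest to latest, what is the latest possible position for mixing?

6

Mixing must come before cooling, filtering, heating, incubation, and weighing — 5 steps forced after it.
Everything else can be placed before mixing in some valid order, so mixing can sit as late as position 11 − 5 = 6.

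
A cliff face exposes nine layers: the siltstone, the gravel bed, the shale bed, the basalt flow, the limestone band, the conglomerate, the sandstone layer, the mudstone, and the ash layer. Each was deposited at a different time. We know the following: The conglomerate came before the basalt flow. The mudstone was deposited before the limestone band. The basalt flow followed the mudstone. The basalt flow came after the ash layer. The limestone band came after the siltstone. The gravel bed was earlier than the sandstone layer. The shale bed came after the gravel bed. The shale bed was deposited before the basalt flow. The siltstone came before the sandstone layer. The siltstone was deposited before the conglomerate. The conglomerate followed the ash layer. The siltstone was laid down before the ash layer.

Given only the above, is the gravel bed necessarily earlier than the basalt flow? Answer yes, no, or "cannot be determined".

Chain the constraints: the gravel bed → the shale bed → the basalt flow. Each link is directly stated, so the gravel bed comes before the basalt flow.

yes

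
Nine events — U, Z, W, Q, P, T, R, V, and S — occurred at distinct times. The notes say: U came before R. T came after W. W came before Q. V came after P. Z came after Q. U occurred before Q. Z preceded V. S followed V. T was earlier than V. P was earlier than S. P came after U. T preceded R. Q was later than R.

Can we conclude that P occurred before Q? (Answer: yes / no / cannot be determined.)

No chain of stated constraints runs from P to Q, and none runs from Q to P either.
So the relative order of P and Q is not fixed by the given facts.

cannot be determined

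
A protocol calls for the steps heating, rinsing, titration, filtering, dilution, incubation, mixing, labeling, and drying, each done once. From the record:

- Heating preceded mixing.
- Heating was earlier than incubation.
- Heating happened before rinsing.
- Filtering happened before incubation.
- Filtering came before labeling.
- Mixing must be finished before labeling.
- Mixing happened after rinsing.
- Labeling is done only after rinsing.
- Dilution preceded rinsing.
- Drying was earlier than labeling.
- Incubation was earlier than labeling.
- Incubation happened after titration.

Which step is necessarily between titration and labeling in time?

incubation

Tracing the constraints gives titration → incubation → labeling, so incubation sits after titration and before labeling.
No other step is forced both after titration and before labeling.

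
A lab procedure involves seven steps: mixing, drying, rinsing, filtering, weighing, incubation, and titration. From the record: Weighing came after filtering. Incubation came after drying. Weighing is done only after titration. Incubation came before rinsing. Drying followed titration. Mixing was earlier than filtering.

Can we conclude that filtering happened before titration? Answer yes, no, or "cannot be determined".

cannot be determined

No chain of stated constraints runs from filtering to titration, and none runs from titration to filtering either.
So the relative order of filtering and titration is not fixed by the given facts.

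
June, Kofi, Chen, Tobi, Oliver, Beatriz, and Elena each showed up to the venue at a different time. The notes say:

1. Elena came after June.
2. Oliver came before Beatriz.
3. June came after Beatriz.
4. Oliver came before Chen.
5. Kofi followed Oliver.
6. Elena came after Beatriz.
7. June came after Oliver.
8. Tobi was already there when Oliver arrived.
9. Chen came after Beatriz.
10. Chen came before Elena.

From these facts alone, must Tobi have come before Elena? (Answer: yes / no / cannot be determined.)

yes

Chain the constraints: Tobi → Oliver → Beatriz → Elena. Each link is directly stated, so Tobi comes before Elena.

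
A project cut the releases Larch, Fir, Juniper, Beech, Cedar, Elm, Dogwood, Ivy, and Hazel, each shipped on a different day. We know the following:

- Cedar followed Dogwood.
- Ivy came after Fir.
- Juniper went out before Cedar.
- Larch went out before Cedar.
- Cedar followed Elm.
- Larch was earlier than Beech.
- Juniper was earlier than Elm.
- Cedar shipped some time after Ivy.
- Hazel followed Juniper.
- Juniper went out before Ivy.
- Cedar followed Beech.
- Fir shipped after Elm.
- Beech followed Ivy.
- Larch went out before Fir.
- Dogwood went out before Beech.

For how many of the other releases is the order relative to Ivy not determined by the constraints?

2

Forced before Ivy: Elm, Fir, Juniper, and Larch; forced after Ivy: Beech and Cedar.
That leaves Dogwood and Hazel with no forced order relative to Ivy — 2.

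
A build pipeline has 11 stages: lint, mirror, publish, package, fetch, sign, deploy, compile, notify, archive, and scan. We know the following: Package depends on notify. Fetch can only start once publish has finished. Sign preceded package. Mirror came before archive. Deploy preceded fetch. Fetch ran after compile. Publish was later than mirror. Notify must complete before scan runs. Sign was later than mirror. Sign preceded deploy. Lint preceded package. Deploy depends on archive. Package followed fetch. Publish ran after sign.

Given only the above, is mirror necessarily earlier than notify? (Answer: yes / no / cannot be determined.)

No chain of stated constraints runs from mirror to notify, and none runs from notify to mirror either.
So the relative order of mirror and notify is not fixed by the given facts.

cannot be determined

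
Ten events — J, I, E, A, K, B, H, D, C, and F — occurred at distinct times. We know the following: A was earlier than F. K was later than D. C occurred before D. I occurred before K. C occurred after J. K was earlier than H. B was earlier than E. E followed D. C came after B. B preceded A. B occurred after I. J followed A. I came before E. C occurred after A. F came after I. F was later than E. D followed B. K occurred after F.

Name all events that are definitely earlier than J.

Directly stated before J: A.
B reaches J via B → A → J.
I reaches J via I → B → A → J.
No chain forces C (or any of the others) ahead of J.

A, B, I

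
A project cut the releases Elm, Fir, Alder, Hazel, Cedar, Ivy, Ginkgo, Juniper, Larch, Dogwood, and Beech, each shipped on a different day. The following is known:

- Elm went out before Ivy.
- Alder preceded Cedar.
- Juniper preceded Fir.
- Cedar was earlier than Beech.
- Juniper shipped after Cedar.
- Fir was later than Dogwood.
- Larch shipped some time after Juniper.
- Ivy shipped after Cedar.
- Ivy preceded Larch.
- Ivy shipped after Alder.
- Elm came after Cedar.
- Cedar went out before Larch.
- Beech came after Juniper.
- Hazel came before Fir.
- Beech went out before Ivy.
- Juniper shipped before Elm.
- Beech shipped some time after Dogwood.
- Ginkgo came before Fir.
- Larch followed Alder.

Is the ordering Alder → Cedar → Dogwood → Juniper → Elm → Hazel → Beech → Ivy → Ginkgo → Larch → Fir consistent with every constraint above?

yes

Check each stated constraint against the proposed order — e.g. Dogwood is ahead of Fir; Alder is ahead of Larch. Every pair is in the required order; nothing is violated.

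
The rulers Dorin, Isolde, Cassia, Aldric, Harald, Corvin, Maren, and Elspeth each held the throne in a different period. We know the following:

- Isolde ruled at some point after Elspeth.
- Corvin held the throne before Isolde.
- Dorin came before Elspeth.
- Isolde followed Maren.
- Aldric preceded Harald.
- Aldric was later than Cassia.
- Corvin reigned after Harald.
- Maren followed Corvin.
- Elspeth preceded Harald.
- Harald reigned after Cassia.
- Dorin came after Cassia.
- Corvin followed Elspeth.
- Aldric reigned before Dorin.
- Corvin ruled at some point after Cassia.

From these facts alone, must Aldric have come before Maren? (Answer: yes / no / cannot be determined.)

Chain the constraints: Aldric → Harald → Corvin → Maren. Each link is directly stated, so Aldric comes before Maren.

yes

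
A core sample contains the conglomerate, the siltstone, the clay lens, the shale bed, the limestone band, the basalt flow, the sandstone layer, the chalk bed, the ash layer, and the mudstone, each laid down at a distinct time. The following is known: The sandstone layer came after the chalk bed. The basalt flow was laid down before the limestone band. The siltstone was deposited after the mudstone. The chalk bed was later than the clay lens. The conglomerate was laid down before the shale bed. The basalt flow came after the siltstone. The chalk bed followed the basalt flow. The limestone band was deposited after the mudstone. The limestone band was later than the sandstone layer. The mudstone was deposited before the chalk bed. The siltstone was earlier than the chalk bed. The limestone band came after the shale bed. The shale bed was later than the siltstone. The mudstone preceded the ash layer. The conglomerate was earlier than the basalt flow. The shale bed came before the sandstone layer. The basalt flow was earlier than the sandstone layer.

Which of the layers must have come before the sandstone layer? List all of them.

the basalt flow, the chalk bed, the clay lens, the conglomerate, the mudstone, the shale bed, the siltstone

Directly stated before the sandstone layer: the basalt flow, the chalk bed, and the shale bed.
The clay lens reaches the sandstone layer via the clay lens → the chalk bed → the sandstone layer.
The conglomerate reaches the sandstone layer via the conglomerate → the basalt flow → the sandstone layer.
The mudstone reaches the sandstone layer via the mudstone → the chalk bed → the sandstone layer.
Likewise the siltstone reaches the sandstone layer by chaining the stated constraints.
No chain forces the limestone band (or any of the others) ahead of the sandstone layer.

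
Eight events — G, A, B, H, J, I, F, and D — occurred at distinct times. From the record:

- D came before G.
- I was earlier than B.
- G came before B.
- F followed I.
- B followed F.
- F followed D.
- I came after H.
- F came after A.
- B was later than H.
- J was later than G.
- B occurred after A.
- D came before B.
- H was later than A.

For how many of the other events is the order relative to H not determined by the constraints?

3

Forced before H: A; forced after H: B, F, and I.
That leaves D, G, and J with no forced order relative to H — 3.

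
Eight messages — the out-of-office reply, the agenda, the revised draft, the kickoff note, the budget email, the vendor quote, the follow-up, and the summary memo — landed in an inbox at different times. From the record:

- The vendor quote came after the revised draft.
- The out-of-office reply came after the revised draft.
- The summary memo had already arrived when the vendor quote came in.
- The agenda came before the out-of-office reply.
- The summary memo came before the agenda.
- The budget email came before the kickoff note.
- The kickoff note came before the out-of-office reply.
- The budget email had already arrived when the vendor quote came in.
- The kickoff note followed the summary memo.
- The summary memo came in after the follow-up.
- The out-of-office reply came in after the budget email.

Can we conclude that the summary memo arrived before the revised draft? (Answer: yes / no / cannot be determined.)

No chain of stated constraints runs from the summary memo to the revised draft, and none runs from the revised draft to the summary memo either.
So the relative order of the summary memo and the revised draft is not fixed by the given facts.

cannot be determined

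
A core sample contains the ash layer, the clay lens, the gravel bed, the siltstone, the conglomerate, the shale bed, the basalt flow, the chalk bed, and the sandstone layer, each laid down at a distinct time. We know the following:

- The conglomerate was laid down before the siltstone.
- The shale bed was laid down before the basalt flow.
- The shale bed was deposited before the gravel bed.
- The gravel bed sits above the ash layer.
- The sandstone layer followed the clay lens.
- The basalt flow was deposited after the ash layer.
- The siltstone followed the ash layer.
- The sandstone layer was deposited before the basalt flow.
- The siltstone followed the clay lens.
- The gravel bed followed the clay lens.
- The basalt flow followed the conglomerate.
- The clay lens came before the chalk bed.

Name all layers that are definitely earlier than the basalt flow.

Directly stated before the basalt flow: the ash layer, the conglomerate, the sandstone layer, and the shale bed.
The clay lens reaches the basalt flow via the clay lens → the sandstone layer → the basalt flow.

the ash layer, the clay lens, the conglomerate, the sandstone layer, the shale bed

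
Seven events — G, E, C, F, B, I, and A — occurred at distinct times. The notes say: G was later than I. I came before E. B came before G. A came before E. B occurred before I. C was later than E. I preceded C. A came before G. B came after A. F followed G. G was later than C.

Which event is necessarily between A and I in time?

B

Tracing the constraints gives A → B → I, so B sits after A and before I.
No other event is forced both after A and before I.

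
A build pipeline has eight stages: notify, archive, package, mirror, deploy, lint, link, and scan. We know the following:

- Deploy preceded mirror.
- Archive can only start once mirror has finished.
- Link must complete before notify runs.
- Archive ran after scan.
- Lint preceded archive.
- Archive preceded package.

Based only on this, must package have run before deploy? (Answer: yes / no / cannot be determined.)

no

Tracing the constraints gives deploy → mirror → archive → package, so deploy must come before package.
That means package cannot be before deploy.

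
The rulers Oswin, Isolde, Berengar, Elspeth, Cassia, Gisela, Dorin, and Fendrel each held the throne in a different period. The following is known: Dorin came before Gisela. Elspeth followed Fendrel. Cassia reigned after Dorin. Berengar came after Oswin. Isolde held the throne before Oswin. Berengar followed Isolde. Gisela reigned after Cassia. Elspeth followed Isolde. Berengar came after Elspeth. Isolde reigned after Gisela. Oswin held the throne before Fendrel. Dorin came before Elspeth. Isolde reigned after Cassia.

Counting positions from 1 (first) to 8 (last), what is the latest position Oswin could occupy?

Oswin must come before Berengar, Elspeth, and Fendrel — 3 rulers forced after them.
Everything else can be placed before Oswin in some valid order, so Oswin can sit as late as position 8 − 3 = 5.

5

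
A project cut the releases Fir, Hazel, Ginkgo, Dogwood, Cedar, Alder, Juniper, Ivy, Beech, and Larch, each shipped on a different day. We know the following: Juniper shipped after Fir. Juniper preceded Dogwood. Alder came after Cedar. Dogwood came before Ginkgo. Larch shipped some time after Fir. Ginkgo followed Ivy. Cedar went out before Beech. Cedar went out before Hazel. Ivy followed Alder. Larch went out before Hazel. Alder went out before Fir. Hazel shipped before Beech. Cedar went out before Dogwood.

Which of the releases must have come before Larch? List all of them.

Directly stated before Larch: Fir.
Alder reaches Larch via Alder → Fir → Larch.
Cedar reaches Larch via Cedar → Alder → Fir → Larch.

Alder, Cedar, Fir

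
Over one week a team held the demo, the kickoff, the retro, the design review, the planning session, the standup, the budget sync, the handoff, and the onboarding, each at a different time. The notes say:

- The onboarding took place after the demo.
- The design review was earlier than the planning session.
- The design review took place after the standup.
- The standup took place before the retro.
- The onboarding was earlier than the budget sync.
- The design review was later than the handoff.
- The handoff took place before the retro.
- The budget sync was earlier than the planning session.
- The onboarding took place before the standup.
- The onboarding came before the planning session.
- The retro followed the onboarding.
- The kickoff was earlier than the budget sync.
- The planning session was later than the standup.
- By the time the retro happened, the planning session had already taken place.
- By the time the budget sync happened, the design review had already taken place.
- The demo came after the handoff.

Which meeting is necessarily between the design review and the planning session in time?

the budget sync

Tracing the constraints gives the design review → the budget sync → the planning session, so the budget sync sits after the design review and before the planning session.
No other meeting is forced both after the design review and before the planning session.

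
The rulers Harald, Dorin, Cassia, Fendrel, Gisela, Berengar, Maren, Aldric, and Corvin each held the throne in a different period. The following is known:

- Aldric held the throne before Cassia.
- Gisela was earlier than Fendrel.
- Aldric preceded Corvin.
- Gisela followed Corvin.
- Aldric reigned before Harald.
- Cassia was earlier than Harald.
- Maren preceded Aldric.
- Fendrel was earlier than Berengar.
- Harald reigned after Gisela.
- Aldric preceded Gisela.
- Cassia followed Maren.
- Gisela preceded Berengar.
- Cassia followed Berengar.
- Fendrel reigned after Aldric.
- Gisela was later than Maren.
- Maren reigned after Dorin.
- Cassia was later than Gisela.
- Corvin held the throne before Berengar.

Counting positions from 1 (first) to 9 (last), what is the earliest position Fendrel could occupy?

Aldric, Corvin, Dorin, Gisela, and Maren must all come before Fendrel — 5 forced predecessors.
Nothing else is forced ahead of Fendrel, so their earliest slot is position 5 + 1 = 6.

6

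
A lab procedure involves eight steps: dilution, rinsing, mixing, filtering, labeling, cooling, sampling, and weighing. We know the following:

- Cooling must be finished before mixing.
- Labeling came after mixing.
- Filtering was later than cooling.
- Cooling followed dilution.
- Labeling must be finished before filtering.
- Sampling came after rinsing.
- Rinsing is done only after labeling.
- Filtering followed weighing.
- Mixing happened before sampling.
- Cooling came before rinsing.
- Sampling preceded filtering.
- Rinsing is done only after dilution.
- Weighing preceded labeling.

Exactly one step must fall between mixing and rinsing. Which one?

labeling

Tracing the constraints gives mixing → labeling → rinsing, so labeling sits after mixing and before rinsing.
No other step is forced both after mixing and before rinsing.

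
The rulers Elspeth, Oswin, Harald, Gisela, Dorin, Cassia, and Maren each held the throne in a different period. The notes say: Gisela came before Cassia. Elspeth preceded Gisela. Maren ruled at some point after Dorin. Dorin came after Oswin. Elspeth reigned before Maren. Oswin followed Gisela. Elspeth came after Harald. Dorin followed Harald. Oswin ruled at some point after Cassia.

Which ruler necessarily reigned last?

Maren

Every other ruler has a chain of constraints placing them before Maren, so Maren is last.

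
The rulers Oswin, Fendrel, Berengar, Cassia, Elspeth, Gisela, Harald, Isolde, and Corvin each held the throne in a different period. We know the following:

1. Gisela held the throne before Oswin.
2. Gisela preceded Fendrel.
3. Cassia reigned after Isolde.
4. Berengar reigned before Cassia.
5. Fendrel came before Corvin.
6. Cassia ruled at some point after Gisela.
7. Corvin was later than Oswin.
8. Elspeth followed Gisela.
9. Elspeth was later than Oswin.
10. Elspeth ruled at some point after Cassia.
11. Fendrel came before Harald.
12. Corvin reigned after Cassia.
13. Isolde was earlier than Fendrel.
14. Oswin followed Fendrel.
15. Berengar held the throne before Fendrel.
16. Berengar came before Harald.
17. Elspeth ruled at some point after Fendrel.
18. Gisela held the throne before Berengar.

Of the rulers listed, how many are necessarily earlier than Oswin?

4

Directly stated before Oswin: Fendrel and Gisela.
Berengar reaches Oswin via Berengar → Fendrel → Oswin.
Isolde reaches Oswin via Isolde → Fendrel → Oswin.
No chain forces Elspeth (or any of the others) ahead of Oswin.
That's Berengar, Fendrel, Gisela, and Isolde — 4 in all.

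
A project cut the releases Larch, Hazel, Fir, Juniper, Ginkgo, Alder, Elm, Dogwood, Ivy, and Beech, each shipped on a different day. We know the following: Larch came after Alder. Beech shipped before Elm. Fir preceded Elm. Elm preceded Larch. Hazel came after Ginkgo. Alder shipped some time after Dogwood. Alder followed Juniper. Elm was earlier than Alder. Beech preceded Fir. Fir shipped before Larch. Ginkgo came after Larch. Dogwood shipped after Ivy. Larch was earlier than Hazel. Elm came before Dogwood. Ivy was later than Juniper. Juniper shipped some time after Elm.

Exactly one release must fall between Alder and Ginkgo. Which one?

Tracing the constraints gives Alder → Larch → Ginkgo, so Larch sits after Alder and before Ginkgo.
No other release is forced both after Alder and before Ginkgo.

Larch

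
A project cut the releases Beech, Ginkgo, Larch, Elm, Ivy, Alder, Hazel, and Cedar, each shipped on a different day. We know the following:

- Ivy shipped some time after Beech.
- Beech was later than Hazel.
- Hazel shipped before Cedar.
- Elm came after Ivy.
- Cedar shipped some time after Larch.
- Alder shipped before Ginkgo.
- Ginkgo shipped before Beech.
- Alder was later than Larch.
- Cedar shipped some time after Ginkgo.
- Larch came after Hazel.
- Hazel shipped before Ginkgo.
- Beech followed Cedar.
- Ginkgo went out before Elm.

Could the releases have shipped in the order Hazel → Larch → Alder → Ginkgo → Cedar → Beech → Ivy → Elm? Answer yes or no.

yes

Check each stated constraint against the proposed order — e.g. Hazel is ahead of Cedar; Hazel is ahead of Beech. Every pair is in the required order; nothing is violated.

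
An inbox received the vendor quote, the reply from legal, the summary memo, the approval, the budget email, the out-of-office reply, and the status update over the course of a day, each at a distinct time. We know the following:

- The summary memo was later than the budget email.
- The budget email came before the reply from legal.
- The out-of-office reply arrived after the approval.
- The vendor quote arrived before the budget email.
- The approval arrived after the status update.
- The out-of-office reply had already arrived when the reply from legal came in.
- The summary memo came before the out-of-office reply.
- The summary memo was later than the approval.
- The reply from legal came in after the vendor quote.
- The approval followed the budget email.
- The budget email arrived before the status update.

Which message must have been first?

the vendor quote

The vendor quote has a chain of constraints placing it before every other message, so the vendor quote must be first.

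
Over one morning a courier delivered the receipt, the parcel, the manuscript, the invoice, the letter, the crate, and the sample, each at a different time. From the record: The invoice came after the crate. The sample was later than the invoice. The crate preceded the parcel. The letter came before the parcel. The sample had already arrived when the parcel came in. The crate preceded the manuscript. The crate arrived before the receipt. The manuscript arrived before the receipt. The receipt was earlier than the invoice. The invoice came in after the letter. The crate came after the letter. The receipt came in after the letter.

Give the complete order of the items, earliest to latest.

The constraints fix every adjacent pair, so only one ordering works:
the letter → the crate → the manuscript → the receipt → the invoice → the sample → the parcel.

the letter, the crate, the manuscript, the receipt, the invoice, the sample, the parcel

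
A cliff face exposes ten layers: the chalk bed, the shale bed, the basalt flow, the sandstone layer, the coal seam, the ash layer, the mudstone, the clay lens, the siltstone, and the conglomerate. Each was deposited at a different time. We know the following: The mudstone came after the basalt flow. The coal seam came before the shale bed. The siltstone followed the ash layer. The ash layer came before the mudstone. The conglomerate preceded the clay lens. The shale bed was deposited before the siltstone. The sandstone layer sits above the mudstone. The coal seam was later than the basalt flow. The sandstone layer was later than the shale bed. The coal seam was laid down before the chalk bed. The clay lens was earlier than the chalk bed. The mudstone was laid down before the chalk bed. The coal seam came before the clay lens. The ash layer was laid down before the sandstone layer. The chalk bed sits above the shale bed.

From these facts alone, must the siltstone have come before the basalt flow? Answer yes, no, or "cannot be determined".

Tracing the constraints gives the basalt flow → the coal seam → the shale bed → the siltstone, so the basalt flow must come before the siltstone.
That means the siltstone cannot be before the basalt flow.

no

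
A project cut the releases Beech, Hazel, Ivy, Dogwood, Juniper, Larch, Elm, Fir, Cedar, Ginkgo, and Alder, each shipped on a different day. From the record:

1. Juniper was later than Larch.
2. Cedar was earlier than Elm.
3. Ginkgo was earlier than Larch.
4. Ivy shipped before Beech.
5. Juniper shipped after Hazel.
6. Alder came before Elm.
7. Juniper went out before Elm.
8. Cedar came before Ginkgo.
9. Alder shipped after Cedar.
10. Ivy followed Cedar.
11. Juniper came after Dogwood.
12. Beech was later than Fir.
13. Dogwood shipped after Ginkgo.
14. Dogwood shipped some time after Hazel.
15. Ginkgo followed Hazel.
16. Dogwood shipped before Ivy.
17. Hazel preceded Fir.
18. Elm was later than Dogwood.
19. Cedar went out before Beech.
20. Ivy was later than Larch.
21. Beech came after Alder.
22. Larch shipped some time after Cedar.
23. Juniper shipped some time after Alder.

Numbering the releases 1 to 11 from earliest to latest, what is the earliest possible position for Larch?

Cedar, Ginkgo, and Hazel must all come before Larch — 3 forced predecessors.
Nothing else is forced ahead of Larch, so its earliest slot is position 3 + 1 = 4.

4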